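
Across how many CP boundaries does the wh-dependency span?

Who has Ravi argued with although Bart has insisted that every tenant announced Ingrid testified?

"who" originates inside the matrix clause — no clause boundary is crossed.

0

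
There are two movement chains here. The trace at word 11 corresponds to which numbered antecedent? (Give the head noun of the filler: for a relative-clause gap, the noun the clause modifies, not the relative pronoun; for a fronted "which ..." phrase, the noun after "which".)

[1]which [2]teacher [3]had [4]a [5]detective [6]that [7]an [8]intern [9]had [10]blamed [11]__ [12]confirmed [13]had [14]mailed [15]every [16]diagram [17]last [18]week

5

The marked gap is inside the relative clause, the direct object of "blamed".
Its filler is the head noun "detective" (via "that"), at word 5.
(The other dependency links word 2 to a gap after word 12.)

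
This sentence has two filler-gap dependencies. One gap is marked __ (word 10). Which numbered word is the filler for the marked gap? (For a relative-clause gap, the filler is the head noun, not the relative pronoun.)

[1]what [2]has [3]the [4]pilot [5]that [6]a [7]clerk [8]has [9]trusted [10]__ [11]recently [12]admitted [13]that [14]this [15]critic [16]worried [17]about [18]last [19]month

The marked gap is inside the relative clause, the direct object of "trusted".
Its filler is the head noun "pilot" (via "that"), at word 4.
(The other dependency links word 1 to a gap after word 17.)

4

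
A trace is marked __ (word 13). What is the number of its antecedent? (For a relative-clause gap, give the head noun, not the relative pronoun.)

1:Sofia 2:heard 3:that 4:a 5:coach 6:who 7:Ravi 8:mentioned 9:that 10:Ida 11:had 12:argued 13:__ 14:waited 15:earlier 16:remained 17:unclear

5

The gap at 13 is the subject of "waited", inside a relative clause.
The relative pronoun is "who" (word 6); it is bound by the head noun immediately before it.
Its filler is the head noun "coach", at word 5.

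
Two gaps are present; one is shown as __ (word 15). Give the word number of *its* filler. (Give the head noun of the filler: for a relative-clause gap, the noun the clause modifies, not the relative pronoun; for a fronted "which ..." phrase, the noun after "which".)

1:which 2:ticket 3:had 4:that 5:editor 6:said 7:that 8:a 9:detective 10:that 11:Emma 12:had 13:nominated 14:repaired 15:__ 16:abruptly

The marked gap is the direct object of "repaired".
Its filler is the fronted wh-phrase "which ticket", at word 2.
(The other dependency links word 9 to a gap after word 13.)

2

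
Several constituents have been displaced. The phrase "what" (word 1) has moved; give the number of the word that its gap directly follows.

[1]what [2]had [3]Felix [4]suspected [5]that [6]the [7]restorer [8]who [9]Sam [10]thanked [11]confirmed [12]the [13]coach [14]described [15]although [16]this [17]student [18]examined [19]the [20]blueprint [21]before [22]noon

The displaced element is "what" (word 1).
It is linked across 2 clause boundaries (that → Ø).
It functions as the direct object of "described", so the gap sits immediately after word 14 ("described").
Base order: Felix had suspected that the restorer who Sam thanked confirmed the coach described what although this student examined the blueprint before noon.

14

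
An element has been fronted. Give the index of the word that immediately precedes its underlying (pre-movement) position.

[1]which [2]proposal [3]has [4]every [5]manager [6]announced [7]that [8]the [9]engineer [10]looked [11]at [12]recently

The displaced element is "which proposal" (word 2).
It is linked across 1 clause boundary (that).
It functions as the object of the preposition "at" of "looked", so the gap sits immediately after word 11 ("at").
Base order: Every manager has announced that the engineer looked at which proposal recently.

11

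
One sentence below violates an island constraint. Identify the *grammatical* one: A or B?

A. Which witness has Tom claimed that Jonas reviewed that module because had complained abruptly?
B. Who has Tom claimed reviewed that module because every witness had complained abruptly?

In A, the wh-phrase is extracted from inside an adjunct island (introduced by "because"), which blocks movement.
In B, the extraction path crosses only that-complement boundaries, which are transparent.
So B is grammatical.

B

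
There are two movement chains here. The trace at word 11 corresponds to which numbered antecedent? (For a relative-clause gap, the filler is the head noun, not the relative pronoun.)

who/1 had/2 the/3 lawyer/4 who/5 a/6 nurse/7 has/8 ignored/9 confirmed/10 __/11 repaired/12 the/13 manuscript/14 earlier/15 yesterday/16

1

The marked gap is the subject of "repaired".
Its filler is the fronted wh-phrase "who", at word 1.
(The other dependency links word 4 to a gap after word 9.)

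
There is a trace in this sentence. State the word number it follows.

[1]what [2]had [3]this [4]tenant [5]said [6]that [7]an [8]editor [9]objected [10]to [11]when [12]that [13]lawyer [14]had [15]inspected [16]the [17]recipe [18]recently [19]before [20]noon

10

The displaced element is "what" (word 1).
It is linked across 1 clause boundary (that).
It functions as the object of the preposition "to" of "objected", so the gap sits immediately after word 10 ("to").
Base order: This tenant had said that an editor objected to what when that lawyer had inspected the recipe recently before noon.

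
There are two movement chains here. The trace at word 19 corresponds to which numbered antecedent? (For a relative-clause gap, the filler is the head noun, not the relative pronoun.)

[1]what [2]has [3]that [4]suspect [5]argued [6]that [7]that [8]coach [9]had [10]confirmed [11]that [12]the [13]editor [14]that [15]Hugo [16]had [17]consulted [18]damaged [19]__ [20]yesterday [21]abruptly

1

The marked gap is the direct object of "damaged".
Its filler is the fronted wh-phrase "what", at word 1.
(The other dependency links word 13 to a gap after word 17.)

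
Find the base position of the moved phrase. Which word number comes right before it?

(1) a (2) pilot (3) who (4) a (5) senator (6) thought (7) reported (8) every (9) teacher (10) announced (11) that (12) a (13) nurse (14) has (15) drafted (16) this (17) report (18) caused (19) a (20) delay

6

The displaced element is "a pilot" (word 2).
It is linked across 1 clause boundary (Ø).
It functions as the subject of "reported", so the gap sits immediately after word 6 ("thought").
Base order: A senator thought a pilot reported every teacher announced that a nurse has drafted this report.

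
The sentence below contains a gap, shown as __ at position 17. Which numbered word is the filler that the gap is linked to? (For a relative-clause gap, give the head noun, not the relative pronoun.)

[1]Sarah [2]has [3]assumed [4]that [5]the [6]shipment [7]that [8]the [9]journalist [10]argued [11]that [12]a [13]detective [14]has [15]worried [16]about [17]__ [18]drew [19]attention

6

The gap at 17 is the prepositional object of "worried", inside a relative clause.
The relative pronoun is "that" (word 7); it is bound by the head noun immediately before it.
Its filler is the head noun "shipment", at word 6.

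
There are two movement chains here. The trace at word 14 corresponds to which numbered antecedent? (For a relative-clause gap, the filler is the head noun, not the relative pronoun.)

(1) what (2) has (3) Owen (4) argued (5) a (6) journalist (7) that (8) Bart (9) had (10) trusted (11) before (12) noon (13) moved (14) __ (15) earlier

1

The marked gap is the direct object of "moved".
Its filler is the fronted wh-phrase "what", at word 1.
(The other dependency links word 6 to a gap after word 10.)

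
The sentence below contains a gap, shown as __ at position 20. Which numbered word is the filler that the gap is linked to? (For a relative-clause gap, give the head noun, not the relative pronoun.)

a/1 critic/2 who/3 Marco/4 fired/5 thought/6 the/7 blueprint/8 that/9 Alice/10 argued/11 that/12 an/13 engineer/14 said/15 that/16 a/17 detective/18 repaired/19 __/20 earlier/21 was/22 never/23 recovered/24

The gap at 20 is the object of "repaired", inside a relative clause.
The relative pronoun is "that" (word 9); it is bound by the head noun immediately before it.
Its filler is the head noun "blueprint", at word 8.

8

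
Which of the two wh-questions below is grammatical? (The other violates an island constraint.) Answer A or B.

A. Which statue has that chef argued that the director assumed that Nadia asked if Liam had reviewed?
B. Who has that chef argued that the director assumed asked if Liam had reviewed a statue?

B

In A, the wh-phrase is extracted from inside a wh-island (introduced by "if"), which blocks movement.
In B, the extraction path crosses only that-complement boundaries, which are transparent.
So B is grammatical.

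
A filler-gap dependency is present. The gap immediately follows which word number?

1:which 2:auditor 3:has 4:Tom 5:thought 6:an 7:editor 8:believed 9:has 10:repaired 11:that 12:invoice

8

The displaced element is "which auditor" (word 2).
It is linked across 2 clause boundaries (Ø → Ø).
It functions as the subject of "repaired", so the gap sits immediately after word 8 ("believed").
Base order: Tom has thought an editor believed which auditor has repaired that invoice.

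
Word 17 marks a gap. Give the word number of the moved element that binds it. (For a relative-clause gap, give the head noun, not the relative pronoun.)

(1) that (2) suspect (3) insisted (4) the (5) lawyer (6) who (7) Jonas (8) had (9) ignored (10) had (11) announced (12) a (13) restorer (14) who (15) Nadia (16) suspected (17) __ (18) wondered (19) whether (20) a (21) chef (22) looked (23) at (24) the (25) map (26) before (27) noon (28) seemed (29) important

The gap at 17 is the subject of "wondered", inside a relative clause.
The relative pronoun is "who" (word 14); it is bound by the head noun immediately before it.
Its filler is the head noun "restorer", at word 13.

13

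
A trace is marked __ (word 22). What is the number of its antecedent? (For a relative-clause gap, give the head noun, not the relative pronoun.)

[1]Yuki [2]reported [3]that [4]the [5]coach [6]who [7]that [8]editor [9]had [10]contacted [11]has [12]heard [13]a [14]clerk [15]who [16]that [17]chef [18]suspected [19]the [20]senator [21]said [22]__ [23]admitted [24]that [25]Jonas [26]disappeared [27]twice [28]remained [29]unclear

14

The gap at 22 is the subject of "admitted", inside a relative clause.
The relative pronoun is "who" (word 15); it is bound by the head noun immediately before it.
Its filler is the head noun "clerk", at word 14.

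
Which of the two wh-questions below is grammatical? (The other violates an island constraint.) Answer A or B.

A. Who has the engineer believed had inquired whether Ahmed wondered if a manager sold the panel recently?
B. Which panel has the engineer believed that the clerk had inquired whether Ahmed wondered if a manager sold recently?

In B, the wh-phrase is extracted from inside a wh-island (introduced by "whether"), which blocks movement.
In A, the extraction path crosses only that-complement boundaries, which are transparent.
So A is grammatical.

A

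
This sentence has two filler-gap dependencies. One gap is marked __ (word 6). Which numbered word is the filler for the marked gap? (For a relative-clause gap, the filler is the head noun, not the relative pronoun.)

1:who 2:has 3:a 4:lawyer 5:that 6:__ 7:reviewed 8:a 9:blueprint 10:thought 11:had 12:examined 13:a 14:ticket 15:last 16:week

4

The marked gap is inside the relative clause, the subject of "reviewed".
Its filler is the head noun "lawyer" (via "that"), at word 4.
(The other dependency links word 1 to a gap after word 10.)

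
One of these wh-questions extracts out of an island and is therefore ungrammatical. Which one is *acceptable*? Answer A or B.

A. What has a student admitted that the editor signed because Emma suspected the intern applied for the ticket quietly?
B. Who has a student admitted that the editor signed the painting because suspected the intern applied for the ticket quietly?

In B, the wh-phrase is extracted from inside an adjunct island (introduced by "because"), which blocks movement.
In A, the extraction path crosses only that-complement boundaries, which are transparent.
So A is grammatical.

A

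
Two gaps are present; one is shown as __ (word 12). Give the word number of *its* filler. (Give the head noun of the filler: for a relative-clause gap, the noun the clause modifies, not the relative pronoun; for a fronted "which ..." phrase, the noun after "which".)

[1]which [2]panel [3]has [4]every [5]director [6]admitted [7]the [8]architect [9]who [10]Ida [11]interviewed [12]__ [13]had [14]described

8

The marked gap is inside the relative clause, the direct object of "interviewed".
Its filler is the head noun "architect" (via "who"), at word 8.
(The other dependency links word 2 to a gap after word 14.)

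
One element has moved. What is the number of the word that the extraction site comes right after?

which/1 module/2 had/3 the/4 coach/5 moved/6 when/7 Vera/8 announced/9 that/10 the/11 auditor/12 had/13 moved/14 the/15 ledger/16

The displaced element is "which module" (word 2).
It functions as the direct object of "moved", so the gap sits immediately after word 6 ("moved").
Base order: The coach had moved which module when Vera announced that the auditor had moved the ledger.

6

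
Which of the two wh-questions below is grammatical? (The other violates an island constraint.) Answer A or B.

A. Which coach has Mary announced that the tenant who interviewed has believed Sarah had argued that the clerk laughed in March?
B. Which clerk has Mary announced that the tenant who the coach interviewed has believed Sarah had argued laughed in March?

B

In A, the wh-phrase is extracted from inside a complex-NP island (relative clause) (introduced by "who"), which blocks movement.
In B, the extraction path crosses only that-complement boundaries, which are transparent.
So B is grammatical.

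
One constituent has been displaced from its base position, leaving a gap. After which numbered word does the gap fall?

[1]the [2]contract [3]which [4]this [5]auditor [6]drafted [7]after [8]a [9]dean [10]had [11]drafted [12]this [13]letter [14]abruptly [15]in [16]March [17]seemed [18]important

6

The displaced element is "the contract" (word 2).
It functions as the direct object of "drafted", so the gap sits immediately after word 6 ("drafted").
Base order: This auditor drafted the contract after a dean had drafted this letter abruptly in March.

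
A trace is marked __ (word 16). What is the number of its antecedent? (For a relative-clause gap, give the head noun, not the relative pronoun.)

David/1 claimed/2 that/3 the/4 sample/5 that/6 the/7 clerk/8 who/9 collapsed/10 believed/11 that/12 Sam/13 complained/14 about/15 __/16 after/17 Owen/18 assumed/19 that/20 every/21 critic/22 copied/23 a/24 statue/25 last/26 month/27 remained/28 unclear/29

5

The gap at 16 is the prepositional object of "complained", inside a relative clause.
The relative pronoun is "that" (word 6); it is bound by the head noun immediately before it.
Its filler is the head noun "sample", at word 5.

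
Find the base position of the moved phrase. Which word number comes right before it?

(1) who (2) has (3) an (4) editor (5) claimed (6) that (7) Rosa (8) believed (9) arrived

The displaced element is "who" (word 1).
It is linked across 2 clause boundaries (that → Ø).
It functions as the subject of "arrived", so the gap sits immediately after word 8 ("believed").
Base order: An editor has claimed that Rosa believed who arrived.

8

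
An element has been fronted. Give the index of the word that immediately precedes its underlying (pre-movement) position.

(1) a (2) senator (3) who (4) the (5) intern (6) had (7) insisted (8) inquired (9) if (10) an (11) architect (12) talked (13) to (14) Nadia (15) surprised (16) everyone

7

The displaced element is "a senator" (word 2).
It is linked across 1 clause boundary (Ø).
It functions as the subject of "inquired", so the gap sits immediately after word 7 ("insisted").
Base order: The intern had insisted a senator inquired if an architect talked to Nadia.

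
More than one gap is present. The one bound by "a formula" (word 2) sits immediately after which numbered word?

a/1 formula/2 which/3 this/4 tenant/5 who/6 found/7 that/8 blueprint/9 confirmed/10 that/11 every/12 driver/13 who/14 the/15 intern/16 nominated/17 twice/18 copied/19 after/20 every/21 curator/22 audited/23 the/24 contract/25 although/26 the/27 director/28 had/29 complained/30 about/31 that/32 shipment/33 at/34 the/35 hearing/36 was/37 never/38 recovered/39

19

The displaced element is "a formula" (word 2).
It is linked across 1 clause boundary (that).
It functions as the direct object of "copied", so the gap sits immediately after word 19 ("copied").
Base order: This tenant who found that blueprint confirmed that every driver who the intern nominated twice copied a formula after every curator audited the contract although the director had complained about that shipment at the hearing.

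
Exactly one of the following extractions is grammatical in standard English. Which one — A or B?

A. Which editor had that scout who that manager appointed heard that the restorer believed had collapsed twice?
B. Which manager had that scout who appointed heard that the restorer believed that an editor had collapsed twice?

A

In B, the wh-phrase is extracted from inside a complex-NP island (relative clause) (introduced by "who"), which blocks movement.
In A, the extraction path crosses only that-complement boundaries, which are transparent.
So A is grammatical.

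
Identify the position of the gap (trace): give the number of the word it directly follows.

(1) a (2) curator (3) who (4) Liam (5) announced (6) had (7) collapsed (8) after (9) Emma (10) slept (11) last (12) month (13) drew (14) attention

The displaced element is "a curator" (word 2).
It is linked across 1 clause boundary (Ø).
It functions as the subject of "collapsed", so the gap sits immediately after word 5 ("announced").
Base order: Liam announced that a curator had collapsed after Emma slept last month.

5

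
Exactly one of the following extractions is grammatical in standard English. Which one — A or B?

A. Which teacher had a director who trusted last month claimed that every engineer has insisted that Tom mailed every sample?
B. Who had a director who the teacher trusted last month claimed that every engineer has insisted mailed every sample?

In A, the wh-phrase is extracted from inside a complex-NP island (relative clause) (introduced by "who"), which blocks movement.
In B, the extraction path crosses only that-complement boundaries, which are transparent.
So B is grammatical.

B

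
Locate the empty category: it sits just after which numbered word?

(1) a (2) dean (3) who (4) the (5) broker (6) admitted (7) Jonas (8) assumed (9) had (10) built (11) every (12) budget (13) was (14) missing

The displaced element is "a dean" (word 2).
It is linked across 2 clause boundaries (Ø → Ø).
It functions as the subject of "built", so the gap sits immediately after word 8 ("assumed").
Base order: The broker admitted Jonas assumed a dean had built every budget.

8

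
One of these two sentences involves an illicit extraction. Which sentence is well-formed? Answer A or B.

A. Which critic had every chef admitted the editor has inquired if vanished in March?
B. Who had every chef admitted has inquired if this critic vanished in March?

B

In A, the wh-phrase is extracted from inside a wh-island (introduced by "if"), which blocks movement.
In B, the extraction path crosses only that-complement boundaries, which are transparent.
So B is grammatical.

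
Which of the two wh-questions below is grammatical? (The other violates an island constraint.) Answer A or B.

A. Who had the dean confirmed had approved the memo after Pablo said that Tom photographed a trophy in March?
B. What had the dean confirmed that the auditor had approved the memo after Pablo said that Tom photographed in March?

In B, the wh-phrase is extracted from inside an adjunct island (introduced by "after"), which blocks movement.
In A, the extraction path crosses only that-complement boundaries, which are transparent.
So A is grammatical.

A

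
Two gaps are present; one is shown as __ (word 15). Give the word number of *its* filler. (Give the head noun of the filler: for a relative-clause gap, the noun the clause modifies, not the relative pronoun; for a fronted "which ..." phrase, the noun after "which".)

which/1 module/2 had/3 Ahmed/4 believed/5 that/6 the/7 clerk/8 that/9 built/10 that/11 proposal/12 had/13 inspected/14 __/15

The marked gap is the direct object of "inspected".
Its filler is the fronted wh-phrase "which module", at word 2.
(The other dependency links word 8 to a gap after word 9.)

2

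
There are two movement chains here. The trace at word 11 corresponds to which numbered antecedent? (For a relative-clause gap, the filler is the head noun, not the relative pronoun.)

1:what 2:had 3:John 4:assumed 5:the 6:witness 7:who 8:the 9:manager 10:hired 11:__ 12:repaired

The marked gap is inside the relative clause, the direct object of "hired".
Its filler is the head noun "witness" (via "who"), at word 6.
(The other dependency links word 1 to a gap after word 12.)

6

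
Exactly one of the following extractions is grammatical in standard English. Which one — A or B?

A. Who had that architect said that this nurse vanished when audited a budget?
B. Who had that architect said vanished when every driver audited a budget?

B

In A, the wh-phrase is extracted from inside an adjunct island (introduced by "when"), which blocks movement.
In B, the extraction path crosses only that-complement boundaries, which are transparent.
So B is grammatical.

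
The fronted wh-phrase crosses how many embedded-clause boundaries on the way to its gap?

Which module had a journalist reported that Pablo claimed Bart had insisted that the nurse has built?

3

"which module" is extracted from the object of "built".
Boundaries crossed, outermost first: [that], [Ø], [that] — 3 in total.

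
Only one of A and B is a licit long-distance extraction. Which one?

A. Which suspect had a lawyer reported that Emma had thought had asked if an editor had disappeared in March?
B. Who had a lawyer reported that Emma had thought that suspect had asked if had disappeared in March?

In B, the wh-phrase is extracted from inside a wh-island (introduced by "if"), which blocks movement.
In A, the extraction path crosses only that-complement boundaries, which are transparent.
So A is grammatical.

A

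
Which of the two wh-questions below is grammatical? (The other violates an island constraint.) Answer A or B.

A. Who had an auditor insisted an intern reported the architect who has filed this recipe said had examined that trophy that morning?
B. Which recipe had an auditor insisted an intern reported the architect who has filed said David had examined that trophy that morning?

In B, the wh-phrase is extracted from inside a complex-NP island (relative clause) (introduced by "who"), which blocks movement.
In A, the extraction path crosses only that-complement boundaries, which are transparent.
So A is grammatical.

A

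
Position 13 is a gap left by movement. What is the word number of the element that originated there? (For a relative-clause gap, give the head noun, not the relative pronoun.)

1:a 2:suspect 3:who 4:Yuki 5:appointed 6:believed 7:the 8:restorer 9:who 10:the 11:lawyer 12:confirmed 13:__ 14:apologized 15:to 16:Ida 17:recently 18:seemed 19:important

8

The gap at 13 is the subject of "apologized", inside a relative clause.
The relative pronoun is "who" (word 9); it is bound by the head noun immediately before it.
Its filler is the head noun "restorer", at word 8.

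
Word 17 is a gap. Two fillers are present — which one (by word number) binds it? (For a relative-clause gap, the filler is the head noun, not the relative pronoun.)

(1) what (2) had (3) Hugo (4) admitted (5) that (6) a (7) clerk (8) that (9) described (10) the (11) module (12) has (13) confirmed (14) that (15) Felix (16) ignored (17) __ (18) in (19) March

1

The marked gap is the direct object of "ignored".
Its filler is the fronted wh-phrase "what", at word 1.
(The other dependency links word 7 to a gap after word 8.)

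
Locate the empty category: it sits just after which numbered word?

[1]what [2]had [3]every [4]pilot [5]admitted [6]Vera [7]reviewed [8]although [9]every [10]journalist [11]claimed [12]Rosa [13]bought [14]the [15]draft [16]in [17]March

The displaced element is "what" (word 1).
It is linked across 1 clause boundary (Ø).
It functions as the direct object of "reviewed", so the gap sits immediately after word 7 ("reviewed").
Base order: Every pilot had admitted Vera reviewed what although every journalist claimed Rosa bought the draft in March.

7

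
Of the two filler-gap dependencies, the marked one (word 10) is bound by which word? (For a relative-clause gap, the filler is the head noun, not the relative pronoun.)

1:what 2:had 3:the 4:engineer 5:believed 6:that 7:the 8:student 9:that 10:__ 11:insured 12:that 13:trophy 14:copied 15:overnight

8

The marked gap is inside the relative clause, the subject of "insured".
Its filler is the head noun "student" (via "that"), at word 8.
(The other dependency links word 1 to a gap after word 14.)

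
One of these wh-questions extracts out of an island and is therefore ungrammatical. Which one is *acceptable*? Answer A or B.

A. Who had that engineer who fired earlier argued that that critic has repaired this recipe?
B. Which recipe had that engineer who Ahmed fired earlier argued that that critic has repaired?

In A, the wh-phrase is extracted from inside a complex-NP island (relative clause) (introduced by "who"), which blocks movement.
In B, the extraction path crosses only that-complement boundaries, which are transparent.
So B is grammatical.

B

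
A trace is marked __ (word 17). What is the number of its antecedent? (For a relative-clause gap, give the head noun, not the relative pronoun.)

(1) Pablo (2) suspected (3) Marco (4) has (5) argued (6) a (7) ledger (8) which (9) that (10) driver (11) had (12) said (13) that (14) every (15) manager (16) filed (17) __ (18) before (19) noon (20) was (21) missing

7

The gap at 17 is the object of "filed", inside a relative clause.
The relative pronoun is "which" (word 8); it is bound by the head noun immediately before it.
Its filler is the head noun "ledger", at word 7.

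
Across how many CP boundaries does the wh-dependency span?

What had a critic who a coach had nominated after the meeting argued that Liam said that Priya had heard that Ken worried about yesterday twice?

"what" is extracted from the PP object of "worried".
Boundaries crossed, outermost first: [that], [that], [that] — 3 in total.

3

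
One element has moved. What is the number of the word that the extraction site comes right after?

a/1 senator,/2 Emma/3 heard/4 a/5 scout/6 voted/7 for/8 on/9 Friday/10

8

The displaced element is "a senator" (word 2).
It is linked across 1 clause boundary (Ø).
It functions as the object of the preposition "for" of "voted", so the gap sits immediately after word 8 ("for").
Base order: Emma heard a scout voted for a senator on Friday.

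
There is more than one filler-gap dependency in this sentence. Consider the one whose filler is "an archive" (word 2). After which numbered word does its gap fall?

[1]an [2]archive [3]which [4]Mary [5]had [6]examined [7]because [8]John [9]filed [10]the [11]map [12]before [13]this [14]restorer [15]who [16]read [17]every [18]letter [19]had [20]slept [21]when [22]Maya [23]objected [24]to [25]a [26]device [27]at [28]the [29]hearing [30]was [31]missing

The displaced element is "an archive" (word 2).
It functions as the direct object of "examined", so the gap sits immediately after word 6 ("examined").
Base order: Mary had examined an archive because John filed the map before this restorer who read every letter had slept when Maya objected to a device at the hearing.

6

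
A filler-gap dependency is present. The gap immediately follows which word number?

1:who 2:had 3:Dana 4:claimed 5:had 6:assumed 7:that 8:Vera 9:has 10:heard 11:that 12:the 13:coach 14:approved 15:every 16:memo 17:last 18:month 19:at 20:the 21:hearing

The displaced element is "who" (word 1).
It is linked across 1 clause boundary (Ø).
It functions as the subject of "assumed", so the gap sits immediately after word 4 ("claimed").
Base order: Dana had claimed that who had assumed that Vera has heard that the coach approved every memo last month at the hearing.

4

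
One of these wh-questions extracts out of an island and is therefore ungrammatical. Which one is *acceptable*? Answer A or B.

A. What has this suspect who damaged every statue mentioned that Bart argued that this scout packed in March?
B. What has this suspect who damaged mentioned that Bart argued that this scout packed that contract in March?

A

In B, the wh-phrase is extracted from inside a complex-NP island (relative clause) (introduced by "who"), which blocks movement.
In A, the extraction path crosses only that-complement boundaries, which are transparent.
So A is grammatical.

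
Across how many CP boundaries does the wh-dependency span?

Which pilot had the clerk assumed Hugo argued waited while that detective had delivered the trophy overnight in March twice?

2

"which pilot" is extracted from the subject of "waited".
Boundaries crossed, outermost first: [Ø], [Ø] — 2 in total.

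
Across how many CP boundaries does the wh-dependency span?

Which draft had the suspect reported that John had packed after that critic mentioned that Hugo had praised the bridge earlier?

1

"which draft" is extracted from the object of "packed".
Boundaries crossed, outermost first: [that] — 1 in total.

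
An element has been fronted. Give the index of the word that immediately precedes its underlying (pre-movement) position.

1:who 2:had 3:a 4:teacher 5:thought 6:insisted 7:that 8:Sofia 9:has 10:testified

The displaced element is "who" (word 1).
It is linked across 1 clause boundary (Ø).
It functions as the subject of "insisted", so the gap sits immediately after word 5 ("thought").
Base order: A teacher had thought that who insisted that Sofia has testified.

5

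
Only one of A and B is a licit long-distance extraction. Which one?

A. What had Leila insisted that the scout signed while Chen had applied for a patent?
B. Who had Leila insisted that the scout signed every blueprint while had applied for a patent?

A

In B, the wh-phrase is extracted from inside an adjunct island (introduced by "while"), which blocks movement.
In A, the extraction path crosses only that-complement boundaries, which are transparent.
So A is grammatical.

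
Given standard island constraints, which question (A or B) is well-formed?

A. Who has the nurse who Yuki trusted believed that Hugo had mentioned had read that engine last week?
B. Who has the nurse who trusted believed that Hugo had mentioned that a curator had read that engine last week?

In B, the wh-phrase is extracted from inside a complex-NP island (relative clause) (introduced by "who"), which blocks movement.
In A, the extraction path crosses only that-complement boundaries, which are transparent.
So A is grammatical.

A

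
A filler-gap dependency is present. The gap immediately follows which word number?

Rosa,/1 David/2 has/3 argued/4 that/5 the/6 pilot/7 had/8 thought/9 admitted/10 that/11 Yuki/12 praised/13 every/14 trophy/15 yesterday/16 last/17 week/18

The displaced element is "Rosa" (word 1).
It is linked across 2 clause boundaries (that → Ø).
It functions as the subject of "admitted", so the gap sits immediately after word 9 ("thought").
Base order: David has argued that the pilot had thought that Rosa admitted that Yuki praised every trophy yesterday last week.

9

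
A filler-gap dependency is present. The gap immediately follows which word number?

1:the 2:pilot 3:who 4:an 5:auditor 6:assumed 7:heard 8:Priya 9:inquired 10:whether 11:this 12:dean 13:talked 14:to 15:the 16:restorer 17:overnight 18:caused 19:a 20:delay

The displaced element is "the pilot" (word 2).
It is linked across 1 clause boundary (Ø).
It functions as the subject of "heard", so the gap sits immediately after word 6 ("assumed").
Base order: An auditor assumed that the pilot heard Priya inquired whether this dean talked to the restorer overnight.

6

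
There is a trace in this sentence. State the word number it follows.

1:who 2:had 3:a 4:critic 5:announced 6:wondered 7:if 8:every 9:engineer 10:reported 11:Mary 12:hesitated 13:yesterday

5

The displaced element is "who" (word 1).
It is linked across 1 clause boundary (Ø).
It functions as the subject of "wondered", so the gap sits immediately after word 5 ("announced").
Base order: A critic had announced that who wondered if every engineer reported Mary hesitated yesterday.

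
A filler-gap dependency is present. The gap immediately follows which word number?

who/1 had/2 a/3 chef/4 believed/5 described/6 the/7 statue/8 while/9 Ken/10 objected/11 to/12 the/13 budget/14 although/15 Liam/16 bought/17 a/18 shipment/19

The displaced element is "who" (word 1).
It is linked across 1 clause boundary (Ø).
It functions as the subject of "described", so the gap sits immediately after word 5 ("believed").
Base order: A chef had believed who described the statue while Ken objected to the budget although Liam bought a shipment.

5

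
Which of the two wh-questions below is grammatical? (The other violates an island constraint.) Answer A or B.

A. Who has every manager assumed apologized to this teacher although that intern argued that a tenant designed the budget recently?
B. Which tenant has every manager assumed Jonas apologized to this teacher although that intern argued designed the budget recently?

In B, the wh-phrase is extracted from inside an adjunct island (introduced by "although"), which blocks movement.
In A, the extraction path crosses only that-complement boundaries, which are transparent.
So A is grammatical.

A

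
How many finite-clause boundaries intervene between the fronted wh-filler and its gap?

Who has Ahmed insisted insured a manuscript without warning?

"who" is extracted from the subject of "insured".
Boundaries crossed, outermost first: [Ø] — 1 in total.

1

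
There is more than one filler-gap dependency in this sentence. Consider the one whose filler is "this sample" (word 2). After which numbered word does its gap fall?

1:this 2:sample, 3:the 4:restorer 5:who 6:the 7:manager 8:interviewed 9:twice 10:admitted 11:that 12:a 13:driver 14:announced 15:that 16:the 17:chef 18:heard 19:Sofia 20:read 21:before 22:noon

The displaced element is "this sample" (word 2).
It is linked across 3 clause boundaries (that → that → Ø).
It functions as the direct object of "read", so the gap sits immediately after word 20 ("read").
Base order: The restorer who the manager interviewed twice admitted that a driver announced that the chef heard Sofia read this sample before noon.

20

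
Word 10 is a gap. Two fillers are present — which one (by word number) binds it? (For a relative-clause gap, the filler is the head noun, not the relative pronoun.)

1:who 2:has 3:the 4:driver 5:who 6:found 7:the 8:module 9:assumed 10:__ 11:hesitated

The marked gap is the subject of "hesitated".
Its filler is the fronted wh-phrase "who", at word 1.
(The other dependency links word 4 to a gap after word 5.)

1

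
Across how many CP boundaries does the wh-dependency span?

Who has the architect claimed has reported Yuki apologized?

"who" is extracted from the subject of "reported".
Boundaries crossed, outermost first: [Ø] — 1 in total.

1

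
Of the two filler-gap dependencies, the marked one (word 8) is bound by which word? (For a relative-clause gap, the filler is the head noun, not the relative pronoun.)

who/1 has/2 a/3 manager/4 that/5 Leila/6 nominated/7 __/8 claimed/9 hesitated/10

The marked gap is inside the relative clause, the direct object of "nominated".
Its filler is the head noun "manager" (via "that"), at word 4.
(The other dependency links word 1 to a gap after word 9.)

4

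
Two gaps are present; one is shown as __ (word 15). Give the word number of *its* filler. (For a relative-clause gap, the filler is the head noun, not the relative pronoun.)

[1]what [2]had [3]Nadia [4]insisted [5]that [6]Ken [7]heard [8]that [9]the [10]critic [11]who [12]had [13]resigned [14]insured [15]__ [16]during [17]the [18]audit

1

The marked gap is the direct object of "insured".
Its filler is the fronted wh-phrase "what", at word 1.
(The other dependency links word 10 to a gap after word 11.)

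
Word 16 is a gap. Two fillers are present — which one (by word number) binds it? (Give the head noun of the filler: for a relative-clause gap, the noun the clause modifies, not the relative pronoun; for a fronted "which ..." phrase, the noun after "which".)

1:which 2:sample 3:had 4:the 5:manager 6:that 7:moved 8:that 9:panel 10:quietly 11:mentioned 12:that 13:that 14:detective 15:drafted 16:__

2

The marked gap is the direct object of "drafted".
Its filler is the fronted wh-phrase "which sample", at word 2.
(The other dependency links word 5 to a gap after word 6.)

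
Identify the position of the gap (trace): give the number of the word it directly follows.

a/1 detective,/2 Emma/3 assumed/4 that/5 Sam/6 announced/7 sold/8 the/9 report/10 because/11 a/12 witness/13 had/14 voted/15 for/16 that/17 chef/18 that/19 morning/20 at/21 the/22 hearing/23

The displaced element is "a detective" (word 2).
It is linked across 2 clause boundaries (that → Ø).
It functions as the subject of "sold", so the gap sits immediately after word 7 ("announced").
Base order: Emma assumed that Sam announced a detective sold the report because a witness had voted for that chef that morning at the hearing.

7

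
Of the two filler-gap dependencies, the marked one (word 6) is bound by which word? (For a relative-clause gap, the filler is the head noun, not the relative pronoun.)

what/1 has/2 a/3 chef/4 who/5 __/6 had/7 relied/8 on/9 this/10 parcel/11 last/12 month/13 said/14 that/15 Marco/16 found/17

The marked gap is inside the relative clause, the subject of "relied".
Its filler is the head noun "chef" (via "who"), at word 4.
(The other dependency links word 1 to a gap after word 17.)

4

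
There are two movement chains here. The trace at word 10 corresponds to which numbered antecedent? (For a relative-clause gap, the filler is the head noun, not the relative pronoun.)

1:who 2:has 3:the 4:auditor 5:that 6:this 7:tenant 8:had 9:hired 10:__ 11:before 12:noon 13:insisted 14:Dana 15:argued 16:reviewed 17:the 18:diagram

4

The marked gap is inside the relative clause, the direct object of "hired".
Its filler is the head noun "auditor" (via "that"), at word 4.
(The other dependency links word 1 to a gap after word 15.)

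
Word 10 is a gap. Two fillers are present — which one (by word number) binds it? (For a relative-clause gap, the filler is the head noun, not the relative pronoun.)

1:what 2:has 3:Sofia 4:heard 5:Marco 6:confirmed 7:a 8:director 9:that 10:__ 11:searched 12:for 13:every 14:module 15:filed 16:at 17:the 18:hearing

The marked gap is inside the relative clause, the subject of "searched".
Its filler is the head noun "director" (via "that"), at word 8.
(The other dependency links word 1 to a gap after word 15.)

8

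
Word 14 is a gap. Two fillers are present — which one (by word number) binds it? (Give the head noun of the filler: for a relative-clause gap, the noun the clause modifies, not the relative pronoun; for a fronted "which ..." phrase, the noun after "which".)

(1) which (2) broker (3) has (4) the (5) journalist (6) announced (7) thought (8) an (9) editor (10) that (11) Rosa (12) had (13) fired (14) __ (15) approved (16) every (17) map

The marked gap is inside the relative clause, the direct object of "fired".
Its filler is the head noun "editor" (via "that"), at word 9.
(The other dependency links word 2 to a gap after word 6.)

9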